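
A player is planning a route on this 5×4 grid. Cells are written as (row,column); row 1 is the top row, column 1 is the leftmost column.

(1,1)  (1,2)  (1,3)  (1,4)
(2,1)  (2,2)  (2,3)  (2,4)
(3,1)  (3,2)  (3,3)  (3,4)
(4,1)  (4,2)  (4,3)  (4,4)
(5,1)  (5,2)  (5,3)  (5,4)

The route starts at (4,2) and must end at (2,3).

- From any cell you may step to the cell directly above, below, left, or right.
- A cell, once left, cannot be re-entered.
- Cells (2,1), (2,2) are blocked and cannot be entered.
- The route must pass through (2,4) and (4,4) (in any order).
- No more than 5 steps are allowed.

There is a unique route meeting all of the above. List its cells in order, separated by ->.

(4,2) -> (4,3) -> (4,4) -> (3,4) -> (2,4) -> (2,3)

The budget equals the shortest possible length, so every move has to be on a shortest route through the required cells.
Route from (4,2): 2× right (reaching (4,4)), 2× up (reaching (2,4)), left to (2,3) — 5 moves in all.
Check: all required cells visited; 5 ≤ 5 moves.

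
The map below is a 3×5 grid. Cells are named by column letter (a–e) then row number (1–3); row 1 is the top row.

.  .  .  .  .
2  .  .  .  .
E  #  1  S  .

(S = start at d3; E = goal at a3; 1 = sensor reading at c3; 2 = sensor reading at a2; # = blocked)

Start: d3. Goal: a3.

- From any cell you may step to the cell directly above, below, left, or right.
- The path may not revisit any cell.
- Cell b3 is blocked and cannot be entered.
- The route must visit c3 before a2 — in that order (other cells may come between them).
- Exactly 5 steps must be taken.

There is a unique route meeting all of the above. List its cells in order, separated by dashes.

The waypoints must appear in the order c3, a2, with no cell reused.
Route from d3: left 1 to c3, up 1 to c2, left 2 to a2, down 1 to a3 — 5 moves in all.
Check: order respected (1 at step 1, 2 at step 4); 5 moves as required.

d3 - c3 - c2 - b2 - a2 - a3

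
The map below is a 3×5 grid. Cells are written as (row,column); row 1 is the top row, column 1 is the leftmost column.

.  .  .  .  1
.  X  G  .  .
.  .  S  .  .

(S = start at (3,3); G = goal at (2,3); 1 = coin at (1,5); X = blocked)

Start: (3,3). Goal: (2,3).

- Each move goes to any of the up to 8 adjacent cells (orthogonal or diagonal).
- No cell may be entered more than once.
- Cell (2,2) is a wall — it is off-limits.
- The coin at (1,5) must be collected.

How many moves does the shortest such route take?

4

Any route passes through (1,5) somewhere between (3,3) and (2,3). Summing Chebyshev distances along the two legs ((3,3) → (1,5) → (2,3)) gives a lower bound of 2 + 2 = 4 moves.
A route of 4 moves achieves this: (3,3) → (2,4) → (1,5) → (1,4) → (2,3).
Since 4 matches the lower bound, it is optimal.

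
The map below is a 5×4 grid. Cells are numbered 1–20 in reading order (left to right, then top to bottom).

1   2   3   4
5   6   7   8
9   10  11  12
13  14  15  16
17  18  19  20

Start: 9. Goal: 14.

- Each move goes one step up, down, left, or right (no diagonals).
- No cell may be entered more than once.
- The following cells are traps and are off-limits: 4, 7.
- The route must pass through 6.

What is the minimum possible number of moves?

4

Any route passes through 6 somewhere between 9 and 14. Summing Manhattan distances along the two legs (9 → 6 → 14) gives a lower bound of 2 + 2 = 4 moves.
A route of 4 moves achieves this: 9 → 5 → 6 → 10 → 14.
Since 4 matches the lower bound, it is optimal.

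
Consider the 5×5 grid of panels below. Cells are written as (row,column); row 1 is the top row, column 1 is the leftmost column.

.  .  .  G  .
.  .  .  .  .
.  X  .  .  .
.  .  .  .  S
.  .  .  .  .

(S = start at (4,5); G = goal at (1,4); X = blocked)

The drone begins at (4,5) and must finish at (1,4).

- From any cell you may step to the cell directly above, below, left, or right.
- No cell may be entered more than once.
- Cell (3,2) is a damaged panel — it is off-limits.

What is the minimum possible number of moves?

4

The Manhattan distance from (4,5) to (1,4) is |4−1| + |5−4| = 4, so at least 4 moves are needed.
A route of 4 moves achieves this: (4,5) → (3,5) → (2,5) → (1,5) → (1,4).
Since 4 matches the lower bound, it is optimal.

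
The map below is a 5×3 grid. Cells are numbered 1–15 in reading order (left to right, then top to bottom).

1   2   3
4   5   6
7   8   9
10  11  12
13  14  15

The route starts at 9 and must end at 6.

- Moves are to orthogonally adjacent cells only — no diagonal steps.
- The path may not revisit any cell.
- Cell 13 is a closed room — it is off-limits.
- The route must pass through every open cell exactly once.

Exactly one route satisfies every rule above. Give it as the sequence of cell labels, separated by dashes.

9 - 12 - 15 - 14 - 11 - 10 - 7 - 8 - 5 - 4 - 1 - 2 - 3 - 6

Need to visit all 14 open cells exactly once, starting at 9 and ending at 6.
Cell 15 has only two open neighbours (12 and 14), so the path must pass straight through it: one of those is the cell it's entered from and the other is where it exits.
Route from 9: 2× down (reaching 15), left to 14, up to 11, left to 10, up to 7, right to 8, up to 5, left to 4, up to 1, 2× right (reaching 3), down to 6 — 13 moves in all.
Check: all 14 open cells covered.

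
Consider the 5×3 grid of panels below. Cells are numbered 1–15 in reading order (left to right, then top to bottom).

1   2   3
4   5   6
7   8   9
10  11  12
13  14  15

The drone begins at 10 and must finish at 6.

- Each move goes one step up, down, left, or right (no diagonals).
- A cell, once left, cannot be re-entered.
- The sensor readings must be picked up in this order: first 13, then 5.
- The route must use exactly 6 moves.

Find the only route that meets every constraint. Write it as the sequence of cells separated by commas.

The waypoints must appear in the order 13, 5, with no cell reused.
Route from 10: down 1 to 13, right 1 to 14, up 3 to 5, right 1 to 6 — 6 moves in all.
Check: order respected (13 at step 1, 5 at step 5); 6 moves as required.

10, 13, 14, 11, 8, 5, 6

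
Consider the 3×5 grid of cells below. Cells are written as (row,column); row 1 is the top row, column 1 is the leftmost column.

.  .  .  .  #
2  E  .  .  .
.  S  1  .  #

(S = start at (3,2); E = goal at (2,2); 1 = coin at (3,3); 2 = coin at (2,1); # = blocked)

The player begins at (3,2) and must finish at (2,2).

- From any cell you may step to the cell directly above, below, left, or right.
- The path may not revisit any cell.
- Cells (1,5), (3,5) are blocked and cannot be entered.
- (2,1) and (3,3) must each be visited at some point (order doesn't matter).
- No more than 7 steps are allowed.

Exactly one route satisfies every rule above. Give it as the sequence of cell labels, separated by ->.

(3,2) -> (3,3) -> (2,3) -> (1,3) -> (1,2) -> (1,1) -> (2,1) -> (2,2)

The budget equals the shortest possible length, so every move has to be on a shortest route through the required cells.
Route from (3,2): right 1 to (3,3), up 2 to (1,3), left 2 to (1,1), down 1 to (2,1), right 1 to (2,2) — 7 moves in all.
Check: all required cells visited; 7 ≤ 7 moves.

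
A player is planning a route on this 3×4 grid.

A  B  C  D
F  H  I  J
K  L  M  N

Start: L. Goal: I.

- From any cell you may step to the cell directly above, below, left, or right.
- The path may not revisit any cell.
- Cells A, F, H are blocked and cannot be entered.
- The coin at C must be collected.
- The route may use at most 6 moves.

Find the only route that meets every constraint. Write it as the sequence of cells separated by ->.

L -> M -> N -> J -> D -> C -> I

The budget equals the shortest possible length, so every move has to be on a shortest route through the required cells.
Route from L: right 2 to N, up 2 to D, left 1 to C, down 1 to I — 6 moves in all.
Check: all required cells visited; 6 ≤ 6 moves.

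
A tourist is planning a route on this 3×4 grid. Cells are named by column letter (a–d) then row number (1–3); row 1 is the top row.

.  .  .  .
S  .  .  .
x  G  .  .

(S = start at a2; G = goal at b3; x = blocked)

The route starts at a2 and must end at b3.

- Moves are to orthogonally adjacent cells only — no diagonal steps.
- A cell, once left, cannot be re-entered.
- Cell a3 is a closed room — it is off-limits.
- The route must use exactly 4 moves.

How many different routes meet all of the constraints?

Need simple routes of exactly 4 moves from a2 to b3 (Manhattan distance 2, so 1 moves are spent on a detour and 1 undoing it).
Enumerating: a2 a1 b1 b2 b3 | a2 b2 c2 c3 b3.
That gives 2 routes.

2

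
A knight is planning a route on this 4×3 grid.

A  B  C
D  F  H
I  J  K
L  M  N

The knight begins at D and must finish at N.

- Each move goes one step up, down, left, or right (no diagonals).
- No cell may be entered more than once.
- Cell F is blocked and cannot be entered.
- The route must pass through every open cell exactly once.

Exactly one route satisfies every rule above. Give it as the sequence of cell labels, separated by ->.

D -> A -> B -> C -> H -> K -> J -> I -> L -> M -> N

Need to visit all 11 open cells exactly once, starting at D and ending at N.
Route from D: up to A, 2× right (reaching C), 2× down (reaching K), 2× left (reaching I), down to L, 2× right (reaching N) — 10 moves in all.
Check: all 11 open cells covered.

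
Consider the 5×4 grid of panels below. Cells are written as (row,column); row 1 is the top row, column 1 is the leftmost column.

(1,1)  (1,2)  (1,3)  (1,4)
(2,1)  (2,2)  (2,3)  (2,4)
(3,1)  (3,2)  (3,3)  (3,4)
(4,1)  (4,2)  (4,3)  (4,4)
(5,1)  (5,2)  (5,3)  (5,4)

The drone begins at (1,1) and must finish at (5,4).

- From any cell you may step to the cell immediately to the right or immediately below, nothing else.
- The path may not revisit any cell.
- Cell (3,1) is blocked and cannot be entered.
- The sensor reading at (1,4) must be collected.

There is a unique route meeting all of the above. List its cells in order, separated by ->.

(1,1) -> (1,2) -> (1,3) -> (1,4) -> (2,4) -> (3,4) -> (4,4) -> (5,4)

Moves only go right or down, so the column and row indices never decrease.
Route from (1,1): 3× right (reaching (1,4)), 4× down (reaching (5,4)) — 7 moves in all.
Check: all required cells visited.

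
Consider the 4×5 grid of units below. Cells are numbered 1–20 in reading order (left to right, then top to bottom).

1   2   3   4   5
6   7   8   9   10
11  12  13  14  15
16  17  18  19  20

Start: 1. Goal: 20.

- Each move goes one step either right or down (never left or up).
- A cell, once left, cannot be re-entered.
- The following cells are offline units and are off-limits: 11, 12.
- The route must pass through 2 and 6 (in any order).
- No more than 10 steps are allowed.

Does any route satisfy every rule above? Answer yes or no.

6 is below but to the left of 2: going 2 → 6 would need a leftward move and 6 → 2 an upward move, so no right/down-only route can visit both required cells.

no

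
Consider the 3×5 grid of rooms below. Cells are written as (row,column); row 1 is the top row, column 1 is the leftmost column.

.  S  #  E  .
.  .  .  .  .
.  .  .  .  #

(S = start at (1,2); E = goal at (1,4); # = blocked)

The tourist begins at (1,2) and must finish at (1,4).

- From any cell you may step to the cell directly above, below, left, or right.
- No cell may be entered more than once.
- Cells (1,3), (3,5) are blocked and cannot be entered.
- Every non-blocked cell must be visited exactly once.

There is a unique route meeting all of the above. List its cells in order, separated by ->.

Need to visit all 13 open cells exactly once, starting at (1,2) and ending at (1,4).
Cell (3,4) has only two open neighbours ((2,4) and (3,3)), so the path must pass straight through it: one of those is the cell it's entered from and the other is where it exits.
Route from (1,2): left 1 to (1,1), down 2 to (3,1), right 1 to (3,2), up 1 to (2,2), right 1 to (2,3), down 1 to (3,3), right 1 to (3,4), up 1 to (2,4), right 1 to (2,5), up 1 to (1,5), left 1 to (1,4) — 12 moves in all.
Check: all 13 open cells covered.

(1,2) -> (1,1) -> (2,1) -> (3,1) -> (3,2) -> (2,2) -> (2,3) -> (3,3) -> (3,4) -> (2,4) -> (2,5) -> (1,5) -> (1,4)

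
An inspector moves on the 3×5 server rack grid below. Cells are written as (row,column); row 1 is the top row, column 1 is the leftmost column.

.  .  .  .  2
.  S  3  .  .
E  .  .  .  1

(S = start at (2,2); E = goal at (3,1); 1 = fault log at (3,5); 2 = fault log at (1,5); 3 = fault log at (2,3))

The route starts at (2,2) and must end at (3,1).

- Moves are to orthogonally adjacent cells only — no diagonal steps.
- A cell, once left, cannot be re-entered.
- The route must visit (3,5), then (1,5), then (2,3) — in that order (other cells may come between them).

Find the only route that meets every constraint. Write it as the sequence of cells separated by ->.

(2,2) -> (3,2) -> (3,3) -> (3,4) -> (3,5) -> (2,5) -> (1,5) -> (1,4) -> (2,4) -> (2,3) -> (1,3) -> (1,2) -> (1,1) -> (2,1) -> (3,1)

The waypoints must appear in the order (3,5), (1,5), (2,3), with no cell reused.
Route from (2,2): down to (3,2), 3× right (reaching (3,5)), 2× up (reaching (1,5)), left to (1,4), down to (2,4), left to (2,3), up to (1,3), 2× left (reaching (1,1)), 2× down (reaching (3,1)) — 14 moves in all.
Check: order respected (1 at step 4, 2 at step 6, 3 at step 9).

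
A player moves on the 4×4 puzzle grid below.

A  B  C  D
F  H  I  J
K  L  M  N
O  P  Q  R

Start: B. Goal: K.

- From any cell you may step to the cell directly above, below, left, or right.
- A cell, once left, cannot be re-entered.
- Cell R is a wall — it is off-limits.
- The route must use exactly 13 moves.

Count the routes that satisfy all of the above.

3

Need simple routes of exactly 13 moves from B to K (Manhattan distance 3, so 5 moves are spent on a detour and 5 undoing it).
Enumerating: B A F H I C D J N M Q P L K | B A F H I C D J N M Q P O K | B A F H I C D J N M L P O K.
That gives 3 routes.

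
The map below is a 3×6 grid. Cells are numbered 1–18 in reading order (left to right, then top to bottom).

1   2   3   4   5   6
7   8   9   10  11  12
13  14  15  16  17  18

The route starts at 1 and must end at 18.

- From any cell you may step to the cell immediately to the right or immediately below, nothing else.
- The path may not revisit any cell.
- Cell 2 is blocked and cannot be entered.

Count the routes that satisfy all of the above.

6

A right/down-only route from 1 to 18 makes exactly 2 down-moves and 5 right-moves in some order.
With no other constraints that would be C(7,2) = 21 routes.
Subtract routes through each blocked cell (inclusion–exclusion for overlaps): − through 2: 15 → 6.
That gives 6 routes.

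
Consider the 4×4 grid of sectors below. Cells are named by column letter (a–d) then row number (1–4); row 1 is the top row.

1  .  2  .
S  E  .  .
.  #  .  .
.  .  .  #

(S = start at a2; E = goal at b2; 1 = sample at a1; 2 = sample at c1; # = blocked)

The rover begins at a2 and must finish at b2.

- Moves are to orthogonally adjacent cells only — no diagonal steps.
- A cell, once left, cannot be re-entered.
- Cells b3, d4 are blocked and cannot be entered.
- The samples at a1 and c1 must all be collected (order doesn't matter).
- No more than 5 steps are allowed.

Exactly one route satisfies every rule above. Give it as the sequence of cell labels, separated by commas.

a2, a1, b1, c1, c2, b2

The budget equals the shortest possible length, so every move has to be on a shortest route through the required cells.
Route from a2: up 1 to a1, right 2 to c1, down 1 to c2, left 1 to b2 — 5 moves in all.
Check: all required cells visited; 5 ≤ 5 moves.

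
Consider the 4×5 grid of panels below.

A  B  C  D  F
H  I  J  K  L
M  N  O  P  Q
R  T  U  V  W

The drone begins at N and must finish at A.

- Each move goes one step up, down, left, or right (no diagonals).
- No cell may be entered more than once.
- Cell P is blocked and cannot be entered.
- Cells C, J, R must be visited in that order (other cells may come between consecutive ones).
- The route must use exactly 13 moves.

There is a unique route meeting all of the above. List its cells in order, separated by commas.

The waypoints must appear in the order C, J, R, with no cell reused.
Route from N: 2× up (reaching B), 2× right (reaching D), down to K, left to J, 2× down (reaching U), 2× left (reaching R), 3× up (reaching A) — 13 moves in all.
Check: order respected (C at step 3, J at step 6, R at step 10); 13 moves as required.

N, I, B, C, D, K, J, O, U, T, R, M, H, A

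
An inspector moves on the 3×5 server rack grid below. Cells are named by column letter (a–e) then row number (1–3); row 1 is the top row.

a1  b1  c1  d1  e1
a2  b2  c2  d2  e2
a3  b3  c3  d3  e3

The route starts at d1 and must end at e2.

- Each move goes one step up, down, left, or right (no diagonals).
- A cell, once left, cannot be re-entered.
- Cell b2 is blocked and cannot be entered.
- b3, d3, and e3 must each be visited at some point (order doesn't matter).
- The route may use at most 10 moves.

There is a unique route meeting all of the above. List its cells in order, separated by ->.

Any route must reach b3, d3, and e3 and still end at e2 within 10 moves, so the order of the required stops is forced.
Route from d1: 3× left (reaching a1), 2× down (reaching a3), 4× right (reaching e3), up to e2 — 10 moves in all.
Check: all required cells visited; 10 ≤ 10 moves.

d1 -> c1 -> b1 -> a1 -> a2 -> a3 -> b3 -> c3 -> d3 -> e3 -> e2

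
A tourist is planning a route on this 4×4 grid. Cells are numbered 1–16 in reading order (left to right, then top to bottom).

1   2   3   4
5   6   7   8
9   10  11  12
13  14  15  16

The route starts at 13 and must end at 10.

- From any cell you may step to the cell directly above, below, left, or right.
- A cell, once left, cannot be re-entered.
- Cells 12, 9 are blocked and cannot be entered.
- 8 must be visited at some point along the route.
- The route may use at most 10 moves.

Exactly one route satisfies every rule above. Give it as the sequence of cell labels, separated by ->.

Any route must reach 8 and still end at 10 within 10 moves, so the order of the required stops is forced.
Route from 13: right 2 to 15, up 2 to 7, right 1 to 8, up 1 to 4, left 2 to 2, down 2 to 10 — 10 moves in all.
Check: all required cells visited; 10 ≤ 10 moves.

13 -> 14 -> 15 -> 11 -> 7 -> 8 -> 4 -> 3 -> 2 -> 6 -> 10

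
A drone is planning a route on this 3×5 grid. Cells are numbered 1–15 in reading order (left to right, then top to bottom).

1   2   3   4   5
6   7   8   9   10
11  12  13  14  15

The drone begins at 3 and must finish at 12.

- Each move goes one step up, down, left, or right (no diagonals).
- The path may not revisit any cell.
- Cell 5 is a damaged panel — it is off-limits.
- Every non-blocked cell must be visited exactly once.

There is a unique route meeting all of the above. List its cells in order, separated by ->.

3 -> 4 -> 9 -> 10 -> 15 -> 14 -> 13 -> 8 -> 7 -> 2 -> 1 -> 6 -> 11 -> 12

Need to visit all 14 open cells exactly once, starting at 3 and ending at 12.
Cell 10 has only two open neighbours (15 and 9), so the path must pass straight through it: one of those is the cell it's entered from and the other is where it exits.
Route from 3: right to 4, down to 9, right to 10, down to 15, 2× left (reaching 13), up to 8, left to 7, up to 2, left to 1, 2× down (reaching 11), right to 12 — 13 moves in all.
Check: all 14 open cells covered.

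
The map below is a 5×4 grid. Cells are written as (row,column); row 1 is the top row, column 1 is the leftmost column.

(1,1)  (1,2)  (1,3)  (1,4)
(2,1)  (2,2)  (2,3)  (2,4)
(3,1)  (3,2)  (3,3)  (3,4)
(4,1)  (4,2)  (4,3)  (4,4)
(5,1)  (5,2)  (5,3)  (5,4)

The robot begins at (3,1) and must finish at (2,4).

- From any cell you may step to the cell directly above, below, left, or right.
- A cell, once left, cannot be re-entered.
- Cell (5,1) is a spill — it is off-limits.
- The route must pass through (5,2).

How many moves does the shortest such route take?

Any route passes through (5,2) somewhere between (3,1) and (2,4). Summing Manhattan distances along the two legs ((3,1) → (5,2) → (2,4)) gives a lower bound of 3 + 5 = 8 moves.
A route of 8 moves achieves this: (3,1) → (4,1) → (4,2) → (5,2) → (5,3) → (4,3) → (3,3) → (2,3) → (2,4).
Since 8 matches the lower bound, it is optimal.

8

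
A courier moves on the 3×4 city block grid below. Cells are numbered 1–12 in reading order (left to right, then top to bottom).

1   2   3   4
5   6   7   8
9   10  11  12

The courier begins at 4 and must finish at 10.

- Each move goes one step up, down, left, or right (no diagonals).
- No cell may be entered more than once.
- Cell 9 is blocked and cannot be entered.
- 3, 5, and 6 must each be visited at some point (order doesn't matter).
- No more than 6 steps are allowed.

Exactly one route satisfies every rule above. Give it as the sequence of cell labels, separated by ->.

Any route must reach 3, 5, and 6 and still end at 10 within 6 moves, so the order of the required stops is forced.
Route from 4: left 3 to 1, down 1 to 5, right 1 to 6, down 1 to 10 — 6 moves in all.
Check: all required cells visited; 6 ≤ 6 moves.

4 -> 3 -> 2 -> 1 -> 5 -> 6 -> 10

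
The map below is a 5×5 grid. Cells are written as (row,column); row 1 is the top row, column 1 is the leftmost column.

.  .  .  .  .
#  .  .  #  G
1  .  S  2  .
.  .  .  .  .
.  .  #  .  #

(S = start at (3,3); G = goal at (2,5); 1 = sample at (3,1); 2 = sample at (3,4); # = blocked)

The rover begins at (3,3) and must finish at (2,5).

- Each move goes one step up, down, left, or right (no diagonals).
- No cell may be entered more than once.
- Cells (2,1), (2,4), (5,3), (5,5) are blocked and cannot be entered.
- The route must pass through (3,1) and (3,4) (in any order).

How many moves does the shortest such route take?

Any route passes through (3,1) and (3,4) in some order between (3,3) and (2,5). Summing Manhattan distances along each leg and taking the cheapest ordering ((3,3) → (3,1) → (3,4) → (2,5)) gives a lower bound of 2 + 3 + 2 = 7 moves.
The shortest route satisfying every rule uses 9 moves: (3,3) → (3,2) → (3,1) → (4,1) → (4,2) → (4,3) → (4,4) → (3,4) → (3,5) → (2,5).
The bound of 7 isn't tight here; checking systematically, no route of length 7 through 8 satisfies every constraint, so 9 is the minimum.

9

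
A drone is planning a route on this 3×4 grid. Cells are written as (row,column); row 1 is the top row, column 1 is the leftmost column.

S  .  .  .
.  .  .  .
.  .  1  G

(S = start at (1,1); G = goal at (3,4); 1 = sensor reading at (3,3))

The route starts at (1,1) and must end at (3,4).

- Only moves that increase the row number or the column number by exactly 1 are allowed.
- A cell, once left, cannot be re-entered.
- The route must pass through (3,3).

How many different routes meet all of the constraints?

A right/down-only route from (1,1) to (3,4) makes exactly 2 down-moves and 3 right-moves in some order.
With no other constraints that would be C(5,2) = 10 routes.
Split at (3,3) and multiply the segment counts: (1,1)→(3,3): 6; (3,3)→(3,4): 1; product = 6.
That gives 6 routes.

6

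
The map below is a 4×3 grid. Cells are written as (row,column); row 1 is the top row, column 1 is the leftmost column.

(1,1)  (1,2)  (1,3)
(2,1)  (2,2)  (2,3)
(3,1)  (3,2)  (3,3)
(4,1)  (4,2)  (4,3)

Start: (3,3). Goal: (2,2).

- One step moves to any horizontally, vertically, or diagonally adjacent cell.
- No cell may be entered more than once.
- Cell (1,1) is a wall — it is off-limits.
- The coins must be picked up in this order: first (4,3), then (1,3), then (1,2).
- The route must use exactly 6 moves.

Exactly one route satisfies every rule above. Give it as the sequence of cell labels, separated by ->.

(3,3) -> (4,3) -> (3,2) -> (2,3) -> (1,3) -> (1,2) -> (2,2)

The waypoints must appear in the order (4,3), (1,3), (1,2), with no cell reused.
Route from (3,3): down 1 to (4,3), up-left 1 to (3,2), up-right 1 to (2,3), up 1 to (1,3), left 1 to (1,2), down 1 to (2,2) — 6 moves in all.
Check: order respected ((4,3) at step 1, (1,3) at step 4, (1,2) at step 5); 6 moves as required.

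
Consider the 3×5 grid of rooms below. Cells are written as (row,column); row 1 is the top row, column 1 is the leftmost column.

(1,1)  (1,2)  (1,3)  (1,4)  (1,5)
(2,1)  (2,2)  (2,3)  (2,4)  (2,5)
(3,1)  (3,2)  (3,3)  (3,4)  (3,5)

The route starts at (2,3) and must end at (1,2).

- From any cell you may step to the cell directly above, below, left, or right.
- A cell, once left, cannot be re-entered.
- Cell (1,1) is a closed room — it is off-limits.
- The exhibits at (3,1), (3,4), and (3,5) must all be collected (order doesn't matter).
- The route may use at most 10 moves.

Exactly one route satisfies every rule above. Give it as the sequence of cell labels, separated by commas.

The 10-move cap with required stops at (3,1), (3,4), (3,5) leaves no slack for detours.
Route from (2,3): 2× right (reaching (2,5)), down to (3,5), 4× left (reaching (3,1)), up to (2,1), right to (2,2), up to (1,2) — 10 moves in all.
Check: all required cells visited; 10 ≤ 10 moves.

(2,3), (2,4), (2,5), (3,5), (3,4), (3,3), (3,2), (3,1), (2,1), (2,2), (1,2)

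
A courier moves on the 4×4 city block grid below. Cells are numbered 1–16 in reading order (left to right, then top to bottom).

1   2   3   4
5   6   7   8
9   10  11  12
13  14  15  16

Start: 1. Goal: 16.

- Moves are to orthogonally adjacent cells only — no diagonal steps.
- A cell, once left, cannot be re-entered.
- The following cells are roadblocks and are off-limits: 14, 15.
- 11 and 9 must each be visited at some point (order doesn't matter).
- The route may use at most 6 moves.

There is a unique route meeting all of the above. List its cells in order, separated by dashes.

The 6-move cap with required stops at 11, 9 leaves no slack for detours.
Route from 1: down 2 to 9, right 3 to 12, down 1 to 16 — 6 moves in all.
Check: all required cells visited; 6 ≤ 6 moves.

1 - 5 - 9 - 10 - 11 - 12 - 16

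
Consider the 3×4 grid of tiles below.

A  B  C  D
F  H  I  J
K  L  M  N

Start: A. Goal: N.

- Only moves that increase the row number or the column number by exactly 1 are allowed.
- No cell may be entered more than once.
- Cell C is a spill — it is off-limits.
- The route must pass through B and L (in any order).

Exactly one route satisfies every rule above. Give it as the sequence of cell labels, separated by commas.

Moves only go right or down, so the column and row indices never decrease.
Route from A: right to B, 2× down (reaching L), 2× right (reaching N) — 5 moves in all.
Check: all required cells visited.

A, B, H, L, M, N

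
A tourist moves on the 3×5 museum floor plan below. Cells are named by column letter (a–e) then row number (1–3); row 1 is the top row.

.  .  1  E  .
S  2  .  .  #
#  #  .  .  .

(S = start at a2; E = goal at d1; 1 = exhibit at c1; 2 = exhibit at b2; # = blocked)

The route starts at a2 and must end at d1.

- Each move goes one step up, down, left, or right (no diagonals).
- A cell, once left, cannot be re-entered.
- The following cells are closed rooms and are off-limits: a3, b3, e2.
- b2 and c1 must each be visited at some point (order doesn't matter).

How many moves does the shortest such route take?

4

Any route passes through b2 and c1 in some order between a2 and d1. Summing Manhattan distances along each leg and taking the cheapest ordering (a2 → b2 → c1 → d1) gives a lower bound of 1 + 2 + 1 = 4 moves.
A route of 4 moves achieves this: a2 → b2 → b1 → c1 → d1.
Since 4 matches the lower bound, it is optimal.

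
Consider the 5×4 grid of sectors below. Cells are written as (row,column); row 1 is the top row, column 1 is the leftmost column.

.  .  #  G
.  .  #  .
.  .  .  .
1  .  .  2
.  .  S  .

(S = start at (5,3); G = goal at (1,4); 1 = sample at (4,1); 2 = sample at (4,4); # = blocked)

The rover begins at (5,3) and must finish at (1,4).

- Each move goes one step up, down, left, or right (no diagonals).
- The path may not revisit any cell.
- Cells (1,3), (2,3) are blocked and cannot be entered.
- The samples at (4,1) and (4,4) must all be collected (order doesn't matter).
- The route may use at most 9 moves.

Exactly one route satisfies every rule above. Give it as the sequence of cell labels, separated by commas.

The budget equals the shortest possible length, so every move has to be on a shortest route through the required cells.
Route from (5,3): 2× left (reaching (5,1)), up to (4,1), 3× right (reaching (4,4)), 3× up (reaching (1,4)) — 9 moves in all.
Check: all required cells visited; 9 ≤ 9 moves.

(5,3), (5,2), (5,1), (4,1), (4,2), (4,3), (4,4), (3,4), (2,4), (1,4)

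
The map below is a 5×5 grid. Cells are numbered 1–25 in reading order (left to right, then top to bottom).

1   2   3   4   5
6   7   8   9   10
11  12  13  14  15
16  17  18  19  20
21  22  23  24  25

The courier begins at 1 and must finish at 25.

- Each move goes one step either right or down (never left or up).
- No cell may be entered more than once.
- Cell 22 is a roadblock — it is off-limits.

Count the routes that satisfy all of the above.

65

A right/down-only route from 1 to 25 makes exactly 4 down-moves and 4 right-moves in some order.
With no other constraints that would be C(8,4) = 70 routes.
Subtract routes through each blocked cell (inclusion–exclusion for overlaps): − through 22: 5 → 65.
That gives 65 routes.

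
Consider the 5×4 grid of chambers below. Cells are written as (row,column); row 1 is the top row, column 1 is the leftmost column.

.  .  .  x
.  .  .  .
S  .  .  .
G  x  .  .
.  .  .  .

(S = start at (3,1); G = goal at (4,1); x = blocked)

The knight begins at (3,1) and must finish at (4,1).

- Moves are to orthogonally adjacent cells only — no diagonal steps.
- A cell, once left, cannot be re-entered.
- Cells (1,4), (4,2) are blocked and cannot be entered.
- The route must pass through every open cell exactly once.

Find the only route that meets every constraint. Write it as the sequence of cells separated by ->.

(3,1) -> (3,2) -> (2,2) -> (2,1) -> (1,1) -> (1,2) -> (1,3) -> (2,3) -> (2,4) -> (3,4) -> (3,3) -> (4,3) -> (4,4) -> (5,4) -> (5,3) -> (5,2) -> (5,1) -> (4,1)

Need to visit all 18 open cells exactly once, starting at (3,1) and ending at (4,1).
Cell (5,2) has only two open neighbours ((5,1) and (5,3)), so the path must pass straight through it: one of those is the cell it's entered from and the other is where it exits.
Route from (3,1): right 1 to (3,2), up 1 to (2,2), left 1 to (2,1), up 1 to (1,1), right 2 to (1,3), down 1 to (2,3), right 1 to (2,4), down 1 to (3,4), left 1 to (3,3), down 1 to (4,3), right 1 to (4,4), down 1 to (5,4), left 3 to (5,1), up 1 to (4,1) — 17 moves in all.
Check: all 18 open cells covered.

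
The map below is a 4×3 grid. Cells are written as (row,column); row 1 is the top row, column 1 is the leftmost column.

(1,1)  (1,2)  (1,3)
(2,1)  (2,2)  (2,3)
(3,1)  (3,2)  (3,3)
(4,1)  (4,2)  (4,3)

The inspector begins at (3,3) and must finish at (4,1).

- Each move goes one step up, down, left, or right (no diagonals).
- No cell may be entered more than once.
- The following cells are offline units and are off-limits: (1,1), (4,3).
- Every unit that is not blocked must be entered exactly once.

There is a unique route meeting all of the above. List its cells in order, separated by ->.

(3,3) -> (2,3) -> (1,3) -> (1,2) -> (2,2) -> (2,1) -> (3,1) -> (3,2) -> (4,2) -> (4,1)

Need to visit all 10 open cells exactly once, starting at (3,3) and ending at (4,1).
Route from (3,3): up 2 to (1,3), left 1 to (1,2), down 1 to (2,2), left 1 to (2,1), down 1 to (3,1), right 1 to (3,2), down 1 to (4,2), left 1 to (4,1) — 9 moves in all.
Check: all 10 open cells covered.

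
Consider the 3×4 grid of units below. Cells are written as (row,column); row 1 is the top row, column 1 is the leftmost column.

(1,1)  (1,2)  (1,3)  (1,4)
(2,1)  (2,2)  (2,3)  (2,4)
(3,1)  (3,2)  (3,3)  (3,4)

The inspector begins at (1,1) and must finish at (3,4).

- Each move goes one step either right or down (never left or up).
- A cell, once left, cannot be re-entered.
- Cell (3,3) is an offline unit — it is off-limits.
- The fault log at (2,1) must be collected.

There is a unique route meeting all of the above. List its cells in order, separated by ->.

(1,1) -> (2,1) -> (2,2) -> (2,3) -> (2,4) -> (3,4)

Moves only go right or down, so the column and row indices never decrease.
Route from (1,1): down 1 to (2,1), right 3 to (2,4), down 1 to (3,4) — 5 moves in all.
Check: all required cells visited.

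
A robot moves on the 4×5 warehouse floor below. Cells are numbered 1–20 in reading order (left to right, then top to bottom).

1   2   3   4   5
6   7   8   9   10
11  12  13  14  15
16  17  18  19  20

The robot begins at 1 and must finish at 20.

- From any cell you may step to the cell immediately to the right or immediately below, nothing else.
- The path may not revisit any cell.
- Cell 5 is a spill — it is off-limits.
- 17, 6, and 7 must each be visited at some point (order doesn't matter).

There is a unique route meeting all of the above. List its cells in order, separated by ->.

Moves only go right or down, so the column and row indices never decrease.
Route from 1: down 1 to 6, right 1 to 7, down 2 to 17, right 3 to 20 — 7 moves in all.
Check: all required cells visited.

1 -> 6 -> 7 -> 12 -> 17 -> 18 -> 19 -> 20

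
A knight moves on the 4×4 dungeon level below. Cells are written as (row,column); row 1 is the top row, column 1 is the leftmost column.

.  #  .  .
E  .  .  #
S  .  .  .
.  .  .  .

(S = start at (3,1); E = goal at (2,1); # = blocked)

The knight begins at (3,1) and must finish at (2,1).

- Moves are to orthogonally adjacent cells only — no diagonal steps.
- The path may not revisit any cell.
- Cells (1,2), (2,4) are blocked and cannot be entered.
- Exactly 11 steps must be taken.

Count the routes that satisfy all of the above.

0

Need simple routes of exactly 11 moves from (3,1) to (2,1) (Manhattan distance 1, so 5 moves are spent on a detour and 5 undoing it).
No route satisfies every constraint, so the count is 0.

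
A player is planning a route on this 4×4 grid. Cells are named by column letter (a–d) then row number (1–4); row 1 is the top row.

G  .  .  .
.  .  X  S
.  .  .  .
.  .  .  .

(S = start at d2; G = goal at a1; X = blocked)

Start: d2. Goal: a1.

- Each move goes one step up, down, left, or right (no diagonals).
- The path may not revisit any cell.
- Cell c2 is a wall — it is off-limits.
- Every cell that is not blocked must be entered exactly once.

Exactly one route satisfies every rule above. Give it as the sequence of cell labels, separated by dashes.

Need to visit all 15 open cells exactly once, starting at d2 and ending at a1.
Cell d4 has only two open neighbours (d3 and c4), so the path must pass straight through it: one of those is the cell it's entered from and the other is where it exits.
Route from d2: up 1 to d1, left 2 to b1, down 2 to b3, right 2 to d3, down 1 to d4, left 3 to a4, up 3 to a1 — 14 moves in all.
Check: all 15 open cells covered.

d2 - d1 - c1 - b1 - b2 - b3 - c3 - d3 - d4 - c4 - b4 - a4 - a3 - a2 - a1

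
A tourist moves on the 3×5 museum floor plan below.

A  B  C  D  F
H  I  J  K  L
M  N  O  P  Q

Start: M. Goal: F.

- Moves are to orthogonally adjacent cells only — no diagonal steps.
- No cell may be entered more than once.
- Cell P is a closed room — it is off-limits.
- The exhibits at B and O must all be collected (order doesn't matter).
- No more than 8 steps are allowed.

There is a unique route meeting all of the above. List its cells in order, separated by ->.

M -> N -> O -> J -> I -> B -> C -> D -> F

The 8-move cap with required stops at B, O leaves no slack for detours.
Route from M: right 2 to O, up 1 to J, left 1 to I, up 1 to B, right 3 to F — 8 moves in all.
Check: all required cells visited; 8 ≤ 8 moves.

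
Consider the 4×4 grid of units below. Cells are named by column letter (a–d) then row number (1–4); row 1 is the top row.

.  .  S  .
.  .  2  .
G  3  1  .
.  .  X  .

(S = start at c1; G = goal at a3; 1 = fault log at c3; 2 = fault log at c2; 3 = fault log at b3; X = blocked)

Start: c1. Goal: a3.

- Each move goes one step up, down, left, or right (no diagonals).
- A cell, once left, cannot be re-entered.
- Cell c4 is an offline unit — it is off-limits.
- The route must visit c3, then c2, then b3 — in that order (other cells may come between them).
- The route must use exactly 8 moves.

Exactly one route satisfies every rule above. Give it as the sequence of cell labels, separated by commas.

The waypoints must appear in the order c3, c2, b3, with no cell reused.
Route from c1: right to d1, 2× down (reaching d3), left to c3, up to c2, left to b2, down to b3, left to a3 — 8 moves in all.
Check: order respected (1 at step 4, 2 at step 5, 3 at step 7); 8 moves as required.

c1, d1, d2, d3, c3, c2, b2, b3, a3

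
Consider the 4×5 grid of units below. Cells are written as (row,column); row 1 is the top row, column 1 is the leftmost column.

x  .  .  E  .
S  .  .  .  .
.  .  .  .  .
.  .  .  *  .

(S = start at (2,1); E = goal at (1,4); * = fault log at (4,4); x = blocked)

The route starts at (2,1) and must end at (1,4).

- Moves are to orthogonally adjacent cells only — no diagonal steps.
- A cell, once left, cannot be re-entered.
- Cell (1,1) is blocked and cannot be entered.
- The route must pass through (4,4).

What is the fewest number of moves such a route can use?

8

Any route passes through (4,4) somewhere between (2,1) and (1,4). Summing Manhattan distances along the two legs ((2,1) → (4,4) → (1,4)) gives a lower bound of 5 + 3 = 8 moves.
A route of 8 moves achieves this: (2,1) → (3,1) → (4,1) → (4,2) → (4,3) → (4,4) → (3,4) → (2,4) → (1,4).
Since 8 matches the lower bound, it is optimal.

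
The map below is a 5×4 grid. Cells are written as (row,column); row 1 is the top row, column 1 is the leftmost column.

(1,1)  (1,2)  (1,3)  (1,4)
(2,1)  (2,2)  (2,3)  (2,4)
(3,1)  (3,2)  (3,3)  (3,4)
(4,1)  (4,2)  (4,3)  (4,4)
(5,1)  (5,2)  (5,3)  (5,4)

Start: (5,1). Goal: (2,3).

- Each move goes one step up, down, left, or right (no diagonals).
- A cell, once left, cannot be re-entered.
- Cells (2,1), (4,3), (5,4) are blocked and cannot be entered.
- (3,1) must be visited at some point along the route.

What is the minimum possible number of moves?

5

Any route passes through (3,1) somewhere between (5,1) and (2,3). Summing Manhattan distances along the two legs ((5,1) → (3,1) → (2,3)) gives a lower bound of 2 + 3 = 5 moves.
A route of 5 moves achieves this: (5,1) → (4,1) → (3,1) → (3,2) → (2,2) → (2,3).
Since 5 matches the lower bound, it is optimal.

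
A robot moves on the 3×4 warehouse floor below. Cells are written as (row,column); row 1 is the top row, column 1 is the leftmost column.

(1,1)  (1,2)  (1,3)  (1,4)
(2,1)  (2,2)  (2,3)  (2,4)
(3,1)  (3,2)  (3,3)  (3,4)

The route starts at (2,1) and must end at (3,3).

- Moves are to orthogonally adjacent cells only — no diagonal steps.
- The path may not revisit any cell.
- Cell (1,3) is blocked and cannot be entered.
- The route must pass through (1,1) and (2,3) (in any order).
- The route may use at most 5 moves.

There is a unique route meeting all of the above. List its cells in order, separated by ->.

(2,1) -> (1,1) -> (1,2) -> (2,2) -> (2,3) -> (3,3)

Any route must reach (1,1) and (2,3) and still end at (3,3) within 5 moves, so the order of the required stops is forced.
Route from (2,1): up 1 to (1,1), right 1 to (1,2), down 1 to (2,2), right 1 to (2,3), down 1 to (3,3) — 5 moves in all.
Check: all required cells visited; 5 ≤ 5 moves.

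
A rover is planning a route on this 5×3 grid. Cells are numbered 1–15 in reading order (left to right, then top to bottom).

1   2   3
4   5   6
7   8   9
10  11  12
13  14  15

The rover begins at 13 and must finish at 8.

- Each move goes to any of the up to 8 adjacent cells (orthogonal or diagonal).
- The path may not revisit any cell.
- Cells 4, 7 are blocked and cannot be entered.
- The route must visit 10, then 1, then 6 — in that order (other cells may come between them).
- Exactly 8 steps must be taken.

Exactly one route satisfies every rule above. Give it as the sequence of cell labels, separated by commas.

13, 10, 11, 9, 5, 1, 2, 6, 8

The waypoints must appear in the order 10, 1, 6, with no cell reused.
Route from 13: up 1 to 10, right 1 to 11, up-right 1 to 9, up-left 2 to 1, right 1 to 2, down-right 1 to 6, down-left 1 to 8 — 8 moves in all.
Check: order respected (10 at step 1, 1 at step 5, 6 at step 7); 8 moves as required.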